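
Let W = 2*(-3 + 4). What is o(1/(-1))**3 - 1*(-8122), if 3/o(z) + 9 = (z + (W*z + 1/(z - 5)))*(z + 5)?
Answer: 2230503521/274625 ≈ 8122.0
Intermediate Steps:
W = 2 (W = 2*1 = 2)
o(z) = 3/(-9 + (5 + z)*(1/(-5 + z) + 3*z)) (o(z) = 3/(-9 + (z + (2*z + 1/(z - 5)))*(z + 5)) = 3/(-9 + (z + (2*z + 1/(-5 + z)))*(5 + z)) = 3/(-9 + (z + (1/(-5 + z) + 2*z))*(5 + z)) = 3/(-9 + (1/(-5 + z) + 3*z)*(5 + z)) = 3/(-9 + (5 + z)*(1/(-5 + z) + 3*z)))
o(1/(-1))**3 - 1*(-8122) = (3*(-5 + 1/(-1))/(50 - 83/(-1) + 3*(1/(-1))**3))**3 - 1*(-8122) = (3*(-5 - 1)/(50 - 83*(-1) + 3*(-1)**3))**3 + 8122 = (3*(-6)/(50 + 83 + 3*(-1)))**3 + 8122 = (3*(-6)/(50 + 83 - 3))**3 + 8122 = (3*(-6)/130)**3 + 8122 = (3*(1/130)*(-6))**3 + 8122 = (-9/65)**3 + 8122 = -729/274625 + 8122 = 2230503521/274625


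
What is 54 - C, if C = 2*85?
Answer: -116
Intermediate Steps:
C = 170
54 - C = 54 - 1*170 = 54 - 170 = -116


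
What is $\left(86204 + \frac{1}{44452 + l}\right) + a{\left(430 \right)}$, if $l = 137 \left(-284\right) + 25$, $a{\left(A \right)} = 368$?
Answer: $\frac{482119469}{5569} \approx 86572.0$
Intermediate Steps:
$l = -38883$ ($l = -38908 + 25 = -38883$)
$\left(86204 + \frac{1}{44452 + l}\right) + a{\left(430 \right)} = \left(86204 + \frac{1}{44452 - 38883}\right) + 368 = \left(86204 + \frac{1}{5569}\right) + 368 = \frac{480070077}{5569} + 368 = \frac{482119469}{5569}$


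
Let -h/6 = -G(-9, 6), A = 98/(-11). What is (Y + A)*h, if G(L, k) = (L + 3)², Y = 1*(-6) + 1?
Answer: -33048/11 ≈ -3004.4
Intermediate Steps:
Y = -5 (Y = -6 + 1 = -5)
G(L, k) = (3 + L)²
A = -98/11 (A = 98*(-1/11) = -98/11 ≈ -8.9091)
h = 216 (h = -(-6)*(3 - 9)² = -(-6)*(-6)² = -(-6)*36 = -6*(-36) = 216)
(Y + A)*h = (-5 - 98/11)*216 = -153/11*216 = -33048/11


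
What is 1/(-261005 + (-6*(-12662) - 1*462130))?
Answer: -1/647163 ≈ -1.5452e-6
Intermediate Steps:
1/(-261005 + (-6*(-12662) - 1*462130)) = 1/(-261005 + (75972 - 462130)) = 1/(-261005 - 386158) = 1/(-647163) = -1/647163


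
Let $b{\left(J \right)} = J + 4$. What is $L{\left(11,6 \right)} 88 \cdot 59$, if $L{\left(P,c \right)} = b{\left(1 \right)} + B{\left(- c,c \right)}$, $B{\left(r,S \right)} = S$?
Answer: $57112$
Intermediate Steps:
$b{\left(J \right)} = 4 + J$
$L{\left(P,c \right)} = 5 + c$ ($L{\left(P,c \right)} = \left(4 + 1\right) + c = 5 + c$)
$L{\left(11,6 \right)} 88 \cdot 59 = \left(5 + 6\right) 88 \cdot 59 = 11 \cdot 88 \cdot 59 = 968 \cdot 59 = 57112$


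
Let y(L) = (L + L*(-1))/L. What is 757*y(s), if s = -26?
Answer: 0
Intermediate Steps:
y(L) = 0 (y(L) = (L - L)/L = 0/L = 0)
757*y(s) = 757*0 = 0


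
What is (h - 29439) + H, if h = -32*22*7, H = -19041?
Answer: -53408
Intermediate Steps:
h = -4928 (h = -704*7 = -4928)
(h - 29439) + H = (-4928 - 29439) - 19041 = -34367 - 19041 = -53408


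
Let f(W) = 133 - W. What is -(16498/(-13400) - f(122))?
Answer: 81949/6700 ≈ 12.231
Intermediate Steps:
-(16498/(-13400) - f(122)) = -(16498/(-13400) - (133 - 1*122)) = -(16498*(-1/13400) - (133 - 122)) = -(-8249/6700 - 1*11) = -(-8249/6700 - 11) = -1*(-81949/6700) = 81949/6700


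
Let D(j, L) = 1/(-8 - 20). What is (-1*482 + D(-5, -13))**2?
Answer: 182169009/784 ≈ 2.3236e+5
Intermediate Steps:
D(j, L) = -1/28 (D(j, L) = 1/(-28) = -1/28)
(-1*482 + D(-5, -13))**2 = (-1*482 - 1/28)**2 = (-482 - 1/28)**2 = (-13497/28)**2 = 182169009/784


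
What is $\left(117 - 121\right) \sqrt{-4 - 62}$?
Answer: $- 4 i \sqrt{66} \approx - 32.496 i$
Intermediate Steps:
$\left(117 - 121\right) \sqrt{-4 - 62} = - 4 \sqrt{-66} = - 4 i \sqrt{66}$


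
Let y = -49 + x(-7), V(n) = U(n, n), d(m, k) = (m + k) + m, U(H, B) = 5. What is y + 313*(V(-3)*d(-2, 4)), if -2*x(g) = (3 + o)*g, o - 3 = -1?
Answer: -63/2 ≈ -31.500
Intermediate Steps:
o = 2 (o = 3 - 1 = 2)
x(g) = -5*g/2 (x(g) = -(3 + 2)*g/2 = -5*g/2)
d(m, k) = k + 2*m (d(m, k) = (k + m) + m = k + 2*m)
V(n) = 5
y = -63/2 (y = -49 - 5/2*(-7) = -49 + 35/2 = -63/2 ≈ -31.500)
y + 313*(V(-3)*d(-2, 4)) = -63/2 + 313*(5*(4 + 2*(-2))) = -63/2 + 313*(5*(4 - 4)) = -63/2 + 313*(5*0) = -63/2 + 313*0 = -63/2 + 0 = -63/2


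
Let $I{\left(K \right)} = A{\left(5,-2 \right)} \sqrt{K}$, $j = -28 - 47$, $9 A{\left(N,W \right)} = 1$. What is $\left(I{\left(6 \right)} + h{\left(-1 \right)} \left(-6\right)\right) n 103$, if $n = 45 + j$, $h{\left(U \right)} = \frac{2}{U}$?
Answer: $-37080 - \frac{1030 \sqrt{6}}{3} \approx -37921.0$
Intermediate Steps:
$A{\left(N,W \right)} = \frac{1}{9}$ ($A{\left(N,W \right)} = \frac{1}{9} \cdot 1 = \frac{1}{9}$)
$j = -75$ ($j = -28 - 47 = -75$)
$I{\left(K \right)} = \frac{\sqrt{K}}{9}$
$n = -30$ ($n = 45 - 75 = -30$)
$\left(I{\left(6 \right)} + h{\left(-1 \right)} \left(-6\right)\right) n 103 = \left(\frac{\sqrt{6}}{9} + \frac{2}{-1} \left(-6\right)\right) \left(-30\right) 103 = \left(\frac{\sqrt{6}}{9} + 2 \left(-1\right) \left(-6\right)\right) \left(-30\right) 103 = \left(\frac{\sqrt{6}}{9} - -12\right) \left(-30\right) 103 = \left(\frac{\sqrt{6}}{9} + 12\right) \left(-30\right) 103 = \left(12 + \frac{\sqrt{6}}{9}\right) \left(-30\right) 103 = \left(-360 - \frac{10 \sqrt{6}}{3}\right) 103 = -37080 - \frac{1030 \sqrt{6}}{3}$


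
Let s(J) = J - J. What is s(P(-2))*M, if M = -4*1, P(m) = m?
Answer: 0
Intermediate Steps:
s(J) = 0
M = -4
s(P(-2))*M = 0*(-4) = 0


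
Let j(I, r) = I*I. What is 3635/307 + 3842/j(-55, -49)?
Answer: 12175369/928675 ≈ 13.110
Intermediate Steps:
j(I, r) = I²
3635/307 + 3842/j(-55, -49) = 3635/307 + 3842/((-55)²) = 3635*(1/307) + 3842/3025 = 3635/307 + 3842*(1/3025) = 3635/307 + 3842/3025 = 12175369/928675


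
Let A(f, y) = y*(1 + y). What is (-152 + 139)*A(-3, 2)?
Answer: -78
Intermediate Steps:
(-152 + 139)*A(-3, 2) = (-152 + 139)*(2*(1 + 2)) = -26*3 = -13*6 = -78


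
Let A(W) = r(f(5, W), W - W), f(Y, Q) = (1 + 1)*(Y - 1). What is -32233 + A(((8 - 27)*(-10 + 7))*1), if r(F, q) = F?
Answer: -32225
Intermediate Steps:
f(Y, Q) = -2 + 2*Y (f(Y, Q) = 2*(-1 + Y) = -2 + 2*Y)
A(W) = 8 (A(W) = -2 + 2*5 = -2 + 10 = 8)
-32233 + A(((8 - 27)*(-10 + 7))*1) = -32233 + 8 = -32225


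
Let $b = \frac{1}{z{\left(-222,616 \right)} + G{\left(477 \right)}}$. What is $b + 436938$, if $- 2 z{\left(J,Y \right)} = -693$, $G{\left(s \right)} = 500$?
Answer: $\frac{739736036}{1693} \approx 4.3694 \cdot 10^{5}$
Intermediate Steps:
$z{\left(J,Y \right)} = \frac{693}{2}$ ($z{\left(J,Y \right)} = \left(- \frac{1}{2}\right) \left(-693\right) = \frac{693}{2}$)
$b = \frac{2}{1693}$ ($b = \frac{1}{\frac{693}{2} + 500} = \frac{1}{\frac{1693}{2}} = \frac{2}{1693} \approx 0.0011813$)
$b + 436938 = \frac{2}{1693} + 436938 = \frac{739736036}{1693}$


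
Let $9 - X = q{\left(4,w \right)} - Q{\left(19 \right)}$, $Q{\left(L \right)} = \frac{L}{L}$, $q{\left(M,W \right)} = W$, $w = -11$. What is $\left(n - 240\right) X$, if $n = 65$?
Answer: $-3675$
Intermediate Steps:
$Q{\left(L \right)} = 1$
$X = 21$ ($X = 9 - \left(-11 - 1\right) = 9 - -12 = 9 + 12 = 21$)
$\left(n - 240\right) X = \left(65 - 240\right) 21 = \left(-175\right) 21 = -3675$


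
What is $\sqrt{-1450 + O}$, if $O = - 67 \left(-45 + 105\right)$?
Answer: $i \sqrt{5470} \approx 73.959 i$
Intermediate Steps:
$O = -4020$ ($O = \left(-67\right) 60 = -4020$)
$\sqrt{-1450 + O} = \sqrt{-1450 - 4020} = \sqrt{-5470} = i \sqrt{5470}$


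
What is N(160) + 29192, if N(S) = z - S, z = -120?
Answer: 28912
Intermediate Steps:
N(S) = -120 - S
N(160) + 29192 = (-120 - 1*160) + 29192 = (-120 - 160) + 29192 = -280 + 29192 = 28912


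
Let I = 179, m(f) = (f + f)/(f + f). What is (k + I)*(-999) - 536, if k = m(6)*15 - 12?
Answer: -182354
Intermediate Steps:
m(f) = 1 (m(f) = (2*f)/((2*f)) = (2*f)*(1/(2*f)) = 1)
k = 3 (k = 1*15 - 12 = 15 - 12 = 3)
(k + I)*(-999) - 536 = (3 + 179)*(-999) - 536 = 182*(-999) - 536 = -181818 - 536 = -182354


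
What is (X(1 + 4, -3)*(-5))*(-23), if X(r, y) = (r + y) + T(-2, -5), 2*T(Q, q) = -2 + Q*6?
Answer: -575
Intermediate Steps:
T(Q, q) = -1 + 3*Q (T(Q, q) = (-2 + Q*6)/2 = (-2 + 6*Q)/2 = -1 + 3*Q)
X(r, y) = -7 + r + y (X(r, y) = (r + y) + (-1 + 3*(-2)) = (r + y) + (-1 - 6) = (r + y) - 7 = -7 + r + y)
(X(1 + 4, -3)*(-5))*(-23) = ((-7 + (1 + 4) - 3)*(-5))*(-23) = ((-7 + 5 - 3)*(-5))*(-23) = -5*(-5)*(-23) = 25*(-23) = -575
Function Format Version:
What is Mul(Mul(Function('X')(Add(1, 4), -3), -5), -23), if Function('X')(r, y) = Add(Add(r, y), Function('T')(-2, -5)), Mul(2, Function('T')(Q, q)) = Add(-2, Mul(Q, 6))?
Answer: -575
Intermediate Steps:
Function('T')(Q, q) = Add(-1, Mul(3, Q)) (Function('T')(Q, q) = Mul(Rational(1, 2), Add(-2, Mul(Q, 6))) = Mul(Rational(1, 2), Add(-2, Mul(6, Q))) = Add(-1, Mul(3, Q)))
Function('X')(r, y) = Add(-7, r, y) (Function('X')(r, y) = Add(Add(r, y), Add(-1, Mul(3, -2))) = Add(Add(r, y), Add(-1, -6)) = Add(Add(r, y), -7) = Add(-7, r, y))
Mul(Mul(Function('X')(Add(1, 4), -3), -5), -23) = Mul(Mul(Add(-7, Add(1, 4), -3), -5), -23) = Mul(Mul(Add(-7, 5, -3), -5), -23) = Mul(Mul(-5, -5), -23) = Mul(25, -23) = -575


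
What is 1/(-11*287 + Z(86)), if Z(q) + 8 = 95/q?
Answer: -86/272095 ≈ -0.00031607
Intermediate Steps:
Z(q) = -8 + 95/q
1/(-11*287 + Z(86)) = 1/(-11*287 + (-8 + 95/86)) = 1/(-3157 + (-8 + 95*(1/86))) = 1/(-3157 + (-8 + 95/86)) = 1/(-3157 - 593/86) = 1/(-272095/86) = -86/272095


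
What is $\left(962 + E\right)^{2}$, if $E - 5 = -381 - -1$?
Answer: $344569$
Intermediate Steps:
$E = -375$ ($E = 5 - 380 = -375$)
$\left(962 + E\right)^{2} = \left(962 - 375\right)^{2} = 587^{2} = 344569$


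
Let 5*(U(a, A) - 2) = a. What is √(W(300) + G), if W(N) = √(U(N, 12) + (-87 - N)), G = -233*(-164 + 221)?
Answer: √(-13281 + 5*I*√13) ≈ 0.0782 + 115.24*I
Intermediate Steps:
U(a, A) = 2 + a/5
G = -13281 (G = -233*57 = -13281)
W(N) = √(-85 - 4*N/5) (W(N) = √((2 + N/5) + (-87 - N)) = √(-85 - 4*N/5))
√(W(300) + G) = √(√(-2125 - 20*300)/5 - 13281) = √(√(-2125 - 6000)/5 - 13281) = √(√(-8125)/5 - 13281) = √((25*I*√13)/5 - 13281) = √(5*I*√13 - 13281) = √(-13281 + 5*I*√13)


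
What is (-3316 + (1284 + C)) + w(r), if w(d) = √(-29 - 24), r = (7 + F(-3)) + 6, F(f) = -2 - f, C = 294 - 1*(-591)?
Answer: -1147 + I*√53 ≈ -1147.0 + 7.2801*I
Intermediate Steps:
C = 885 (C = 294 + 591 = 885)
r = 14 (r = (7 + (-2 - 1*(-3))) + 6 = (7 + (-2 + 3)) + 6 = (7 + 1) + 6 = 8 + 6 = 14)
w(d) = I*√53 (w(d) = √(-53) = I*√53)
(-3316 + (1284 + C)) + w(r) = (-3316 + (1284 + 885)) + I*√53 = (-3316 + 2169) + I*√53 = -1147 + I*√53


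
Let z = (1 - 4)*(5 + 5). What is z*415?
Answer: -12450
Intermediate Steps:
z = -30 (z = -3*10 = -30)
z*415 = -30*415 = -12450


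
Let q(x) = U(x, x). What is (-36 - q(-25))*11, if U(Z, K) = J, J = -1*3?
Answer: -363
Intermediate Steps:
J = -3
U(Z, K) = -3
q(x) = -3
(-36 - q(-25))*11 = (-36 - 1*(-3))*11 = (-36 + 3)*11 = -33*11 = -363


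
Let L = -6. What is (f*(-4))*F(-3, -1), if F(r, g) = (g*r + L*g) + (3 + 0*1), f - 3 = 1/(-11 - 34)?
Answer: -2144/15 ≈ -142.93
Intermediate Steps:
f = 134/45 (f = 3 + 1/(-11 - 34) = 3 + 1/(-45) = 3 - 1/45 = 134/45 ≈ 2.9778)
F(r, g) = 3 - 6*g + g*r (F(r, g) = (g*r - 6*g) + (3 + 0*1) = (-6*g + g*r) + (3 + 0) = (-6*g + g*r) + 3 = 3 - 6*g + g*r)
(f*(-4))*F(-3, -1) = ((134/45)*(-4))*(3 - 6*(-1) - 1*(-3)) = -536*(3 + 6 + 3)/45 = -536/45*12 = -2144/15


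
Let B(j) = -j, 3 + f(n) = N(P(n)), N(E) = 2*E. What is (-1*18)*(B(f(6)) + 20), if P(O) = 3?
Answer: -306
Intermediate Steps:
f(n) = 3 (f(n) = -3 + 2*3 = -3 + 6 = 3)
(-1*18)*(B(f(6)) + 20) = (-1*18)*(-1*3 + 20) = -18*(-3 + 20) = -18*17 = -306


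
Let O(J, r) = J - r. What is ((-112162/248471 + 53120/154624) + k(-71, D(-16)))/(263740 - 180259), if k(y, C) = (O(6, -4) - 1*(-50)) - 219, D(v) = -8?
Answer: -15918899381/8352356640536 ≈ -0.0019059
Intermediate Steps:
k(y, C) = -159 (k(y, C) = ((6 - 1*(-4)) - 1*(-50)) - 219 = ((6 + 4) + 50) - 219 = (10 + 50) - 219 = 60 - 219 = -159)
((-112162/248471 + 53120/154624) + k(-71, D(-16)))/(263740 - 180259) = ((-112162/248471 + 53120/154624) - 159)/(263740 - 180259) = ((-112162*1/248471 + 53120*(1/154624)) - 159)/83481 = ((-112162/248471 + 415/1208) - 159)*(1/83481) = (-32376231/300152968 - 159)*(1/83481) = -47756698143/300152968*1/83481 = -15918899381/8352356640536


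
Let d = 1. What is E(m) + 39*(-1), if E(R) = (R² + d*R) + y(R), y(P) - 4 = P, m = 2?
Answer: -27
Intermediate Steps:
y(P) = 4 + P
E(R) = 4 + R² + 2*R (E(R) = (R² + 1*R) + (4 + R) = (R² + R) + (4 + R) = (R + R²) + (4 + R) = 4 + R² + 2*R)
E(m) + 39*(-1) = (4 + 2² + 2*2) + 39*(-1) = (4 + 4 + 4) - 39 = 12 - 39 = -27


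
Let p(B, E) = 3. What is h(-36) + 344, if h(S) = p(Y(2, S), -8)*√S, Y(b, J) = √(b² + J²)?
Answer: 344 + 18*I ≈ 344.0 + 18.0*I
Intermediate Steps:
Y(b, J) = √(J² + b²)
h(S) = 3*√S
h(-36) + 344 = 3*√(-36) + 344 = 3*(6*I) + 344 = 18*I + 344 = 344 + 18*I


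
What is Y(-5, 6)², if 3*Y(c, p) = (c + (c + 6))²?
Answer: 256/9 ≈ 28.444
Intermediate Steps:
Y(c, p) = (6 + 2*c)²/3 (Y(c, p) = (c + (c + 6))²/3 = (c + (6 + c))²/3 = (6 + 2*c)²/3)
Y(-5, 6)² = (4*(3 - 5)²/3)² = ((4/3)*(-2)²)² = ((4/3)*4)² = (16/3)² = 256/9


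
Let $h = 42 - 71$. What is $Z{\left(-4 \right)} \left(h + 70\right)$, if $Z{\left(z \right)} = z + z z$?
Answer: $492$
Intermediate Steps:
$Z{\left(z \right)} = z + z^{2}$
$h = -29$
$Z{\left(-4 \right)} \left(h + 70\right) = - 4 \left(1 - 4\right) \left(-29 + 70\right) = \left(-4\right) \left(-3\right) 41 = 12 \cdot 41 = 492$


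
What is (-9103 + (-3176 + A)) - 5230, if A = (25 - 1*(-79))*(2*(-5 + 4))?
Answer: -17717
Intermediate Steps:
A = -208 (A = (25 + 79)*(2*(-1)) = 104*(-2) = -208)
(-9103 + (-3176 + A)) - 5230 = (-9103 + (-3176 - 208)) - 5230 = (-9103 - 3384) - 5230 = -12487 - 5230 = -17717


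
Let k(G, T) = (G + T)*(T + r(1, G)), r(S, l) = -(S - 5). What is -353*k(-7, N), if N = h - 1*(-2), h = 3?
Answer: 6354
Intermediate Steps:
r(S, l) = 5 - S (r(S, l) = -(-5 + S) = 5 - S)
N = 5 (N = 3 - 1*(-2) = 3 + 2 = 5)
k(G, T) = (4 + T)*(G + T) (k(G, T) = (G + T)*(T + (5 - 1*1)) = (G + T)*(T + (5 - 1)) = (G + T)*(T + 4) = (G + T)*(4 + T) = (4 + T)*(G + T))
-353*k(-7, N) = -353*(5**2 + 4*(-7) + 4*5 - 7*5) = -353*(25 - 28 + 20 - 35) = -353*(-18) = 6354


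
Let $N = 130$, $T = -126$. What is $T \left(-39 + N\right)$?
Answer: $-11466$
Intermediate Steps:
$T \left(-39 + N\right) = - 126 \left(-39 + 130\right) = \left(-126\right) 91 = -11466$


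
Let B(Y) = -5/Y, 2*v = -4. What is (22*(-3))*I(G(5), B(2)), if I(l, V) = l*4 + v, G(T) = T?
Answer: -1188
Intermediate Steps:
v = -2 (v = (½)*(-4) = -2)
I(l, V) = -2 + 4*l (I(l, V) = l*4 - 2 = 4*l - 2 = -2 + 4*l)
(22*(-3))*I(G(5), B(2)) = (22*(-3))*(-2 + 4*5) = -66*(-2 + 20) = -66*18 = -1188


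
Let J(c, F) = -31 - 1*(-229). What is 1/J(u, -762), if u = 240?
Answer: 1/198 ≈ 0.0050505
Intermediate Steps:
J(c, F) = 198 (J(c, F) = -31 + 229 = 198)
1/J(u, -762) = 1/198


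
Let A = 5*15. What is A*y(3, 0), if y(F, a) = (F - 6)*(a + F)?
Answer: -675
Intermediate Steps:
y(F, a) = (-6 + F)*(F + a)
A = 75
A*y(3, 0) = 75*(3² - 6*3 - 6*0 + 3*0) = 75*(9 - 18 + 0 + 0) = 75*(-9) = -675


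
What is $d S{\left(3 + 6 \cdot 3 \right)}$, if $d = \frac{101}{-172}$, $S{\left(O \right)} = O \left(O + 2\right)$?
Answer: $- \frac{48783}{172} \approx -283.62$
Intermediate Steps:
$S{\left(O \right)} = O \left(2 + O\right)$
$d = - \frac{101}{172}$ ($d = 101 \left(- \frac{1}{172}\right) = - \frac{101}{172} \approx -0.58721$)
$d S{\left(3 + 6 \cdot 3 \right)} = - \frac{101 \left(3 + 6 \cdot 3\right) \left(2 + \left(3 + 6 \cdot 3\right)\right)}{172} = - \frac{101 \left(3 + 18\right) \left(2 + \left(3 + 18\right)\right)}{172} = - \frac{101 \cdot 21 \left(2 + 21\right)}{172} = - \frac{101 \cdot 21 \cdot 23}{172} = \left(- \frac{101}{172}\right) 483 = - \frac{48783}{172}$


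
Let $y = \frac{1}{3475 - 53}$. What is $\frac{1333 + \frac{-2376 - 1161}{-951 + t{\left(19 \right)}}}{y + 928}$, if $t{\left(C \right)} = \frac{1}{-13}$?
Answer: $\frac{28278027223}{19631664294} \approx 1.4404$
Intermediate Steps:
$t{\left(C \right)} = - \frac{1}{13}$
$y = \frac{1}{3422} \approx 0.00029223$
$\frac{1333 + \frac{-2376 - 1161}{-951 + t{\left(19 \right)}}}{y + 928} = \frac{1333 + \frac{-2376 - 1161}{-951 - \frac{1}{13}}}{\frac{1}{3422} + 928} = \frac{1333 - \frac{3537}{- \frac{12364}{13}}}{\frac{3175617}{3422}} = \left(1333 - - \frac{45981}{12364}\right) \frac{3422}{3175617} = \left(1333 + \frac{45981}{12364}\right) \frac{3422}{3175617} = \frac{16527193}{12364} \cdot \frac{3422}{3175617} = \frac{28278027223}{19631664294}$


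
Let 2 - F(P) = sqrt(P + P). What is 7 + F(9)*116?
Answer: 239 - 348*sqrt(2) ≈ -253.15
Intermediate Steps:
F(P) = 2 - sqrt(2)*sqrt(P) (F(P) = 2 - sqrt(P + P) = 2 - sqrt(2*P) = 2 - sqrt(2)*sqrt(P))
7 + F(9)*116 = 7 + (2 - sqrt(2)*sqrt(9))*116 = 7 + (2 - 1*sqrt(2)*3)*116 = 7 + (2 - 3*sqrt(2))*116 = 7 + (232 - 348*sqrt(2)) = 239 - 348*sqrt(2)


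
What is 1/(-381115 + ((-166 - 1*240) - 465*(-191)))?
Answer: -1/292706 ≈ -3.4164e-6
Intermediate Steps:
1/(-381115 + ((-166 - 1*240) - 465*(-191))) = 1/(-381115 + ((-166 - 240) + 88815)) = 1/(-381115 + (-406 + 88815)) = 1/(-381115 + 88409) = 1/(-292706) = -1/292706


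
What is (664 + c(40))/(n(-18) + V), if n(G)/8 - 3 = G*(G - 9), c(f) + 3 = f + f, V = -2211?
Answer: 247/567 ≈ 0.43563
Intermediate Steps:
c(f) = -3 + 2*f (c(f) = -3 + (f + f) = -3 + 2*f)
n(G) = 24 + 8*G*(-9 + G) (n(G) = 24 + 8*(G*(G - 9)) = 24 + 8*(G*(-9 + G)) = 24 + 8*G*(-9 + G))
(664 + c(40))/(n(-18) + V) = (664 + (-3 + 2*40))/((24 - 72*(-18) + 8*(-18)²) - 2211) = (664 + (-3 + 80))/((24 + 1296 + 8*324) - 2211) = (664 + 77)/((24 + 1296 + 2592) - 2211) = 741/(3912 - 2211) = 741/1701 = 741*(1/1701) = 247/567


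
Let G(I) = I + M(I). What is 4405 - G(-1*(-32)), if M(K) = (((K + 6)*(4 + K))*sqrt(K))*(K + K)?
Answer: 4373 - 350208*sqrt(2) ≈ -4.9090e+5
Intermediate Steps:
M(K) = 2*K**(3/2)*(4 + K)*(6 + K) (M(K) = (((6 + K)*(4 + K))*sqrt(K))*(2*K) = (((4 + K)*(6 + K))*sqrt(K))*(2*K) = (sqrt(K)*(4 + K)*(6 + K))*(2*K) = 2*K**(3/2)*(4 + K)*(6 + K))
G(I) = I + 2*I**(3/2)*(24 + I**2 + 10*I)
4405 - G(-1*(-32)) = 4405 - (-1*(-32) + 2*(-1*(-32))**(3/2)*(24 + (-1*(-32))**2 + 10*(-1*(-32)))) = 4405 - (32 + 2*32**(3/2)*(24 + 32**2 + 10*32)) = 4405 - (32 + 2*(128*sqrt(2))*(24 + 1024 + 320)) = 4405 - (32 + 2*(128*sqrt(2))*1368) = 4405 - (32 + 350208*sqrt(2)) = 4405 + (-32 - 350208*sqrt(2)) = 4373 - 350208*sqrt(2)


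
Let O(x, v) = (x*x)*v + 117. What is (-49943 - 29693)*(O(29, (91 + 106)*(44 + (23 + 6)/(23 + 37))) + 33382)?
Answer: -8843614691377/15 ≈ -5.8957e+11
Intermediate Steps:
O(x, v) = 117 + v*x**2 (O(x, v) = x**2*v + 117 = v*x**2 + 117 = 117 + v*x**2)
(-49943 - 29693)*(O(29, (91 + 106)*(44 + (23 + 6)/(23 + 37))) + 33382) = (-49943 - 29693)*((117 + ((91 + 106)*(44 + (23 + 6)/(23 + 37)))*29**2) + 33382) = -79636*((117 + (197*(44 + 29/60))*841) + 33382) = -79636*((117 + (197*(2669/60))*841) + 33382) = -79636*((117 + (525793/60)*841) + 33382) = -79636*((117 + 442191913/60) + 33382) = -79636*(442198933/60 + 33382) = -79636*444201853/60 = -8843614691377/15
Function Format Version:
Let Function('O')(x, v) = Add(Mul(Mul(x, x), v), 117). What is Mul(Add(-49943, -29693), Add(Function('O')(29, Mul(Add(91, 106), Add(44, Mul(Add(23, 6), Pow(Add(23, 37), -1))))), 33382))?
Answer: Rational(-8843614691377, 15) ≈ -5.8957e+11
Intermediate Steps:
Function('O')(x, v) = Add(117, Mul(v, Pow(x, 2))) (Function('O')(x, v) = Add(Mul(Pow(x, 2), v), 117) = Add(Mul(v, Pow(x, 2)), 117) = Add(117, Mul(v, Pow(x, 2))))
Mul(Add(-49943, -29693), Add(Function('O')(29, Mul(Add(91, 106), Add(44, Mul(Add(23, 6), Pow(Add(23, 37), -1))))), 33382)) = Mul(Add(-49943, -29693), Add(Add(117, Mul(Mul(Add(91, 106), Add(44, Mul(Add(23, 6), Pow(Add(23, 37), -1)))), Pow(29, 2))), 33382)) = Mul(-79636, Add(Add(117, Mul(Mul(197, Add(44, Mul(29, Pow(60, -1)))), 841)), 33382)) = Mul(-79636, Add(Add(117, Mul(Mul(197, Add(44, Mul(29, Rational(1, 60)))), 841)), 33382)) = Mul(-79636, Add(Add(117, Mul(Mul(197, Add(44, Rational(29, 60))), 841)), 33382)) = Mul(-79636, Add(Add(117, Mul(Mul(197, Rational(2669, 60)), 841)), 33382)) = Mul(-79636, Add(Add(117, Mul(Rational(525793, 60), 841)), 33382)) = Mul(-79636, Add(Add(117, Rational(442191913, 60)), 33382)) = Mul(-79636, Add(Rational(442198933, 60), 33382)) = Mul(-79636, Rational(444201853, 60)) = Rational(-8843614691377, 15)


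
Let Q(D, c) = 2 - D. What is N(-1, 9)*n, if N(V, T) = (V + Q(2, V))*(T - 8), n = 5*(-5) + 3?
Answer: 22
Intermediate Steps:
n = -22 (n = -25 + 3 = -22)
N(V, T) = V*(-8 + T) (N(V, T) = (V + (2 - 1*2))*(T - 8) = (V + (2 - 2))*(-8 + T) = (V + 0)*(-8 + T) = V*(-8 + T))
N(-1, 9)*n = -(-8 + 9)*(-22) = -1*1*(-22) = -1*(-22) = 22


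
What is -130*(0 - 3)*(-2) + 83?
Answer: -697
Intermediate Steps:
-130*(0 - 3)*(-2) + 83 = -(-390)*(-2) + 83 = -130*6 + 83 = -780 + 83 = -697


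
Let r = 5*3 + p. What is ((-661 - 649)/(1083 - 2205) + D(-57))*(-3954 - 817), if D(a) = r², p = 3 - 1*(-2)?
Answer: -1073737405/561 ≈ -1.9140e+6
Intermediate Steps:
p = 5 (p = 3 + 2 = 5)
r = 20 (r = 5*3 + 5 = 15 + 5 = 20)
D(a) = 400 (D(a) = 20² = 400)
((-661 - 649)/(1083 - 2205) + D(-57))*(-3954 - 817) = ((-661 - 649)/(1083 - 2205) + 400)*(-3954 - 817) = (-1310/(-1122) + 400)*(-4771) = (-1310*(-1/1122) + 400)*(-4771) = (655/561 + 400)*(-4771) = (225055/561)*(-4771) = -1073737405/561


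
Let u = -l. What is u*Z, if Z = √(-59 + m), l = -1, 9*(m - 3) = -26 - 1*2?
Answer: 2*I*√133/3 ≈ 7.6884*I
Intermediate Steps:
m = -⅑ (m = 3 + (-26 - 1*2)/9 = 3 + (-26 - 2)/9 = 3 + (⅑)*(-28) = 3 - 28/9 = -⅑ ≈ -0.11111)
Z = 2*I*√133/3 (Z = √(-59 - ⅑) = √(-532/9) = 2*I*√133/3 ≈ 7.6884*I)
u = 1 (u = -1*(-1) = 1)
u*Z = 1*(2*I*√133/3) = 2*I*√133/3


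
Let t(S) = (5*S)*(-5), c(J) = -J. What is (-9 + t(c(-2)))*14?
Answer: -826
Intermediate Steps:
t(S) = -25*S
(-9 + t(c(-2)))*14 = (-9 - (-25)*(-2))*14 = (-9 - 25*2)*14 = (-9 - 50)*14 = -59*14 = -826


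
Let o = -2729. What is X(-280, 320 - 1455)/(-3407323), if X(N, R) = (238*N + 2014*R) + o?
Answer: 2355259/3407323 ≈ 0.69123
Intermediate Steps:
X(N, R) = -2729 + 238*N + 2014*R (X(N, R) = (238*N + 2014*R) - 2729 = -2729 + 238*N + 2014*R)
X(-280, 320 - 1455)/(-3407323) = (-2729 + 238*(-280) + 2014*(320 - 1455))/(-3407323) = (-2729 - 66640 + 2014*(-1135))*(-1/3407323) = (-2729 - 66640 - 2285890)*(-1/3407323) = -2355259*(-1/3407323) = 2355259/3407323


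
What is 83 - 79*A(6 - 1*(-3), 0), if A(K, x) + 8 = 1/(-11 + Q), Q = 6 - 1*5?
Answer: 7229/10 ≈ 722.90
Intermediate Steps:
Q = 1 (Q = 6 - 5 = 1)
A(K, x) = -81/10 (A(K, x) = -8 + 1/(-11 + 1) = -8 + 1/(-10) = -8 - ⅒ = -81/10)
83 - 79*A(6 - 1*(-3), 0) = 83 - 79*(-81/10) = 83 + 6399/10 = 7229/10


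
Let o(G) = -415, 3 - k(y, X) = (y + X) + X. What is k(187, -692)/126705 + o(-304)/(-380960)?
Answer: 6796461/643593824 ≈ 0.010560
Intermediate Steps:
k(y, X) = 3 - y - 2*X (k(y, X) = 3 - ((y + X) + X) = 3 - ((X + y) + X) = 3 - (y + 2*X) = 3 + (-y - 2*X) = 3 - y - 2*X)
k(187, -692)/126705 + o(-304)/(-380960) = (3 - 1*187 - 2*(-692))/126705 - 415/(-380960) = (3 - 187 + 1384)*(1/126705) - 415*(-1/380960) = 1200*(1/126705) + 83/76192 = 80/8447 + 83/76192 = 6796461/643593824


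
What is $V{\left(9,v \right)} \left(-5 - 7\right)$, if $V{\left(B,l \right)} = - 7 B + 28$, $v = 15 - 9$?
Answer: $420$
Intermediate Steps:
$v = 6$ ($v = 15 - 9 = 6$)
$V{\left(B,l \right)} = 28 - 7 B$
$V{\left(9,v \right)} \left(-5 - 7\right) = \left(28 - 63\right) \left(-5 - 7\right) = \left(28 - 63\right) \left(-12\right) = \left(-35\right) \left(-12\right) = 420$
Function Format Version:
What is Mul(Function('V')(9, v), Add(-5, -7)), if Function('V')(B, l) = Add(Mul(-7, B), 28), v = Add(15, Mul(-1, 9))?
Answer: 420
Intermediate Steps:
v = 6 (v = Add(15, -9) = 6)
Function('V')(B, l) = Add(28, Mul(-7, B))
Mul(Function('V')(9, v), Add(-5, -7)) = Mul(Add(28, Mul(-7, 9)), Add(-5, -7)) = Mul(Add(28, -63), -12) = Mul(-35, -12) = 420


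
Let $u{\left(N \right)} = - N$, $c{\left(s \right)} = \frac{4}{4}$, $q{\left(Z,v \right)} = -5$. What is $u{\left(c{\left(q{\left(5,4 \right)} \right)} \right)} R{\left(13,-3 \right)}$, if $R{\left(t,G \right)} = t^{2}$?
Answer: $-169$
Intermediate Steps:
$c{\left(s \right)} = 1$ ($c{\left(s \right)} = 4 \cdot \frac{1}{4} = 1$)
$u{\left(c{\left(q{\left(5,4 \right)} \right)} \right)} R{\left(13,-3 \right)} = \left(-1\right) 1 \cdot 13^{2} = \left(-1\right) 169 = -169$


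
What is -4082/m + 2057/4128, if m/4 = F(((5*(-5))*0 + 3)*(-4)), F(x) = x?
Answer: 117703/1376 ≈ 85.540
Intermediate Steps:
m = -48 (m = 4*(((5*(-5))*0 + 3)*(-4)) = 4*((-25*0 + 3)*(-4)) = 4*((0 + 3)*(-4)) = 4*(3*(-4)) = 4*(-12) = -48)
-4082/m + 2057/4128 = -4082/(-48) + 2057/4128 = -4082*(-1/48) + 2057*(1/4128) = 2041/24 + 2057/4128 = 117703/1376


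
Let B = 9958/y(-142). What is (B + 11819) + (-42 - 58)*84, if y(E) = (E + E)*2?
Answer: 966017/284 ≈ 3401.5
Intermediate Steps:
y(E) = 4*E (y(E) = (2*E)*2 = 4*E)
B = -4979/284 (B = 9958/((4*(-142))) = 9958/(-568) = 9958*(-1/568) = -4979/284 ≈ -17.532)
(B + 11819) + (-42 - 58)*84 = (-4979/284 + 11819) + (-42 - 58)*84 = 3351617/284 - 100*84 = 3351617/284 - 8400 = 966017/284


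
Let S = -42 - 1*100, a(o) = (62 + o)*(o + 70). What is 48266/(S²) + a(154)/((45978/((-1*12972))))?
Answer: -1054454857877/77258366 ≈ -13648.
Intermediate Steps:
a(o) = (62 + o)*(70 + o)
S = -142 (S = -42 - 100 = -142)
48266/(S²) + a(154)/((45978/((-1*12972)))) = 48266/((-142)²) + (4340 + 154² + 132*154)/((45978/((-1*12972)))) = 48266/20164 + (4340 + 23716 + 20328)/((45978/(-12972))) = 48266*(1/20164) + 48384/((45978*(-1/12972))) = 24133/10082 + 48384/(-7663/2162) = 24133/10082 + 48384*(-2162/7663) = 24133/10082 - 104606208/7663 = -1054454857877/77258366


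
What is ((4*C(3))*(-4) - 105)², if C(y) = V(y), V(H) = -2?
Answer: 5329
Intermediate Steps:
C(y) = -2
((4*C(3))*(-4) - 105)² = ((4*(-2))*(-4) - 105)² = (-8*(-4) - 105)² = (32 - 105)² = (-73)² = 5329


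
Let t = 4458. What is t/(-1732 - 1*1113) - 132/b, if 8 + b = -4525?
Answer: -6610858/4298795 ≈ -1.5378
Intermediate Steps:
b = -4533 (b = -8 - 4525 = -4533)
t/(-1732 - 1*1113) - 132/b = 4458/(-1732 - 1*1113) - 132/(-4533) = 4458/(-1732 - 1113) - 132*(-1/4533) = 4458/(-2845) + 44/1511 = 4458*(-1/2845) + 44/1511 = -4458/2845 + 44/1511 = -6610858/4298795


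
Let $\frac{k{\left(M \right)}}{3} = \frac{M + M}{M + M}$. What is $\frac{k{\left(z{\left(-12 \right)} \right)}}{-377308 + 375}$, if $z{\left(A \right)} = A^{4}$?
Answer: $- \frac{3}{376933} \approx -7.959 \cdot 10^{-6}$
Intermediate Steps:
$k{\left(M \right)} = 3$ ($k{\left(M \right)} = 3 \frac{M + M}{M + M} = 3 \frac{2 M}{2 M} = 3 \cdot 2 M \frac{1}{2 M} = 3 \cdot 1 = 3$)
$\frac{k{\left(z{\left(-12 \right)} \right)}}{-377308 + 375} = \frac{3}{-377308 + 375} = \frac{3}{-376933} = 3 \left(- \frac{1}{376933}\right) = - \frac{3}{376933}$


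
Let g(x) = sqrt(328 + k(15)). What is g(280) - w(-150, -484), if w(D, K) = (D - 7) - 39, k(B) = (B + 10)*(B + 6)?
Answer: 196 + sqrt(853) ≈ 225.21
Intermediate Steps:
k(B) = (6 + B)*(10 + B) (k(B) = (10 + B)*(6 + B) = (6 + B)*(10 + B))
w(D, K) = -46 + D (w(D, K) = (-7 + D) - 39 = -46 + D)
g(x) = sqrt(853) (g(x) = sqrt(328 + (60 + 15**2 + 16*15)) = sqrt(328 + (60 + 225 + 240)) = sqrt(328 + 525) = sqrt(853))
g(280) - w(-150, -484) = sqrt(853) - (-46 - 150) = sqrt(853) - 1*(-196) = sqrt(853) + 196 = 196 + sqrt(853)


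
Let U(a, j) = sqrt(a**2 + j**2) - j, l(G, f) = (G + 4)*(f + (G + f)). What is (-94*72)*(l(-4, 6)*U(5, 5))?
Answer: 0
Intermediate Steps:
l(G, f) = (4 + G)*(G + 2*f)
(-94*72)*(l(-4, 6)*U(5, 5)) = (-94*72)*(((-4)**2 + 4*(-4) + 8*6 + 2*(-4)*6)*(sqrt(5**2 + 5**2) - 1*5)) = -6768*(16 - 16 + 48 - 48)*(sqrt(25 + 25) - 5) = -0*(sqrt(50) - 5) = -0*(5*sqrt(2) - 5) = -0*(-5 + 5*sqrt(2)) = -6768*0 = 0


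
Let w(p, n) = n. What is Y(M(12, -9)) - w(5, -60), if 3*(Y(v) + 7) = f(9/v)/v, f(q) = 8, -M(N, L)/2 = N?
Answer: 476/9 ≈ 52.889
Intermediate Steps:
M(N, L) = -2*N
Y(v) = -7 + 8/(3*v) (Y(v) = -7 + (8/v)/3 = -7 + 8/(3*v))
Y(M(12, -9)) - w(5, -60) = (-7 + 8/(3*((-2*12)))) - 1*(-60) = (-7 + (8/3)/(-24)) + 60 = (-7 + (8/3)*(-1/24)) + 60 = (-7 - ⅑) + 60 = -64/9 + 60 = 476/9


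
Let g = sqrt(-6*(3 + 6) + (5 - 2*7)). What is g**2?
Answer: -63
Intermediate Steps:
g = 3*I*sqrt(7) (g = sqrt(-6*9 + (5 - 14)) = sqrt(-54 - 9) = sqrt(-63) = 3*I*sqrt(7) ≈ 7.9373*I)
g**2 = (3*I*sqrt(7))**2 = -63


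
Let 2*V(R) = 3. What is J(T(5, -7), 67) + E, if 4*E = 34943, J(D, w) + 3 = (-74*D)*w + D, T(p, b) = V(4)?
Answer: 5189/4 ≈ 1297.3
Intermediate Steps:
V(R) = 3/2 (V(R) = (½)*3 = 3/2)
T(p, b) = 3/2
J(D, w) = -3 + D - 74*D*w (J(D, w) = -3 + ((-74*D)*w + D) = -3 + (-74*D*w + D) = -3 + (D - 74*D*w) = -3 + D - 74*D*w)
E = 34943/4 (E = (¼)*34943 = 34943/4 ≈ 8735.8)
J(T(5, -7), 67) + E = (-3 + 3/2 - 74*3/2*67) + 34943/4 = (-3 + 3/2 - 7437) + 34943/4 = -14877/2 + 34943/4 = 5189/4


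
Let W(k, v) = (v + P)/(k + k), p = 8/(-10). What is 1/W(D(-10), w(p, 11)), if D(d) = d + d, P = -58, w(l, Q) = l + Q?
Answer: 200/239 ≈ 0.83682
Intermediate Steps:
p = -4/5 (p = 8*(-1/10) = -4/5 ≈ -0.80000)
w(l, Q) = Q + l
D(d) = 2*d
W(k, v) = (-58 + v)/(2*k) (W(k, v) = (v - 58)/(k + k) = (-58 + v)/((2*k)) = (-58 + v)*(1/(2*k)) = (-58 + v)/(2*k))
1/W(D(-10), w(p, 11)) = 1/((-58 + (11 - 4/5))/(2*((2*(-10))))) = 1/((1/2)*(-58 + 51/5)/(-20)) = 1/((1/2)*(-1/20)*(-239/5)) = 1/(239/200) = 200/239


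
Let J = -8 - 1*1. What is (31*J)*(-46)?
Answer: 12834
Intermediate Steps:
J = -9 (J = -8 - 1 = -9)
(31*J)*(-46) = (31*(-9))*(-46) = -279*(-46) = 12834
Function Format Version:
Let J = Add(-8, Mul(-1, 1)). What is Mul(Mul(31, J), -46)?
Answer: 12834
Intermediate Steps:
J = -9 (J = Add(-8, -1) = -9)
Mul(Mul(31, J), -46) = Mul(Mul(31, -9), -46) = Mul(-279, -46) = 12834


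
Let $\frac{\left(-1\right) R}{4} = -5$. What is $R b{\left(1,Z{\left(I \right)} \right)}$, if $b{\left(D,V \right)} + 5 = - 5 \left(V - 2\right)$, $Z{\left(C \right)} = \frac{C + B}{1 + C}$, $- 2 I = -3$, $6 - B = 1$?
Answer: $-160$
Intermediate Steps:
$R = 20$ ($R = \left(-4\right) \left(-5\right) = 20$)
$B = 5$ ($B = 6 - 1 = 5$)
$I = \frac{3}{2}$ ($I = \left(- \frac{1}{2}\right) \left(-3\right) = \frac{3}{2} \approx 1.5$)
$Z{\left(C \right)} = \frac{5 + C}{1 + C}$ ($Z{\left(C \right)} = \frac{C + 5}{1 + C} = \frac{5 + C}{1 + C}$)
$b{\left(D,V \right)} = 5 - 5 V$ ($b{\left(D,V \right)} = -5 - 5 \left(V - 2\right) = -5 - 5 \left(-2 + V\right) = -5 - \left(-10 + 5 V\right) = 5 - 5 V$)
$R b{\left(1,Z{\left(I \right)} \right)} = 20 \left(5 - 5 \frac{5 + \frac{3}{2}}{1 + \frac{3}{2}}\right) = 20 \left(5 - 5 \frac{1}{\frac{5}{2}} \cdot \frac{13}{2}\right) = 20 \left(5 - 5 \cdot \frac{2}{5} \cdot \frac{13}{2}\right) = 20 \left(5 - 13\right) = 20 \left(-8\right) = -160$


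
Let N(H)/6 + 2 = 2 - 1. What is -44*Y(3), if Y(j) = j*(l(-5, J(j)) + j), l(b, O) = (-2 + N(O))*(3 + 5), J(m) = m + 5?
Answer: 8052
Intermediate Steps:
N(H) = -6 (N(H) = -12 + 6*(2 - 1) = -12 + 6*1 = -12 + 6 = -6)
J(m) = 5 + m
l(b, O) = -64 (l(b, O) = (-2 - 6)*(3 + 5) = -8*8 = -64)
Y(j) = j*(-64 + j)
-44*Y(3) = -132*(-64 + 3) = -132*(-61) = -44*(-183) = 8052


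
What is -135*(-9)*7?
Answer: 8505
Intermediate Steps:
-135*(-9)*7 = -27*(-45)*7 = 1215*7 = 8505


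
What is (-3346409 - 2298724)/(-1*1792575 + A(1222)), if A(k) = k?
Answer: 5645133/1791353 ≈ 3.1513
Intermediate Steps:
(-3346409 - 2298724)/(-1*1792575 + A(1222)) = (-3346409 - 2298724)/(-1*1792575 + 1222) = -5645133/(-1792575 + 1222) = -5645133/(-1791353) = -5645133*(-1/1791353) = 5645133/1791353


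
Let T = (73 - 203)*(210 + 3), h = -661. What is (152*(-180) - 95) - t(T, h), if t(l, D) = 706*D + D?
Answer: 439872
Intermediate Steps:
T = -27690 (T = -130*213 = -27690)
t(l, D) = 707*D
(152*(-180) - 95) - t(T, h) = (152*(-180) - 95) - 707*(-661) = (-27360 - 95) - 1*(-467327) = -27455 + 467327 = 439872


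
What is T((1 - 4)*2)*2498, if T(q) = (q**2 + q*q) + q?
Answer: 164868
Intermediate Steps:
T(q) = q + 2*q**2 (T(q) = (q**2 + q**2) + q = 2*q**2 + q = q + 2*q**2)
T((1 - 4)*2)*2498 = (((1 - 4)*2)*(1 + 2*((1 - 4)*2)))*2498 = ((-3*2)*(1 + 2*(-3*2)))*2498 = -6*(1 + 2*(-6))*2498 = -6*(1 - 12)*2498 = -6*(-11)*2498 = 66*2498 = 164868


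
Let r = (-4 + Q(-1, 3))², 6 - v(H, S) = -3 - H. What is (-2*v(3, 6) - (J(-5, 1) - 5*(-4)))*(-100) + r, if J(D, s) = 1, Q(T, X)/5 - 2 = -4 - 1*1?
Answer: 4861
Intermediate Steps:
v(H, S) = 9 + H (v(H, S) = 6 - (-3 - H) = 6 + (3 + H) = 9 + H)
Q(T, X) = -15 (Q(T, X) = 10 + 5*(-4 - 1*1) = 10 + 5*(-4 - 1) = 10 + 5*(-5) = 10 - 25 = -15)
r = 361 (r = (-4 - 15)² = (-19)² = 361)
(-2*v(3, 6) - (J(-5, 1) - 5*(-4)))*(-100) + r = (-2*(9 + 3) - (1 - 5*(-4)))*(-100) + 361 = (-2*12 - (1 + 20))*(-100) + 361 = (-24 - 1*21)*(-100) + 361 = (-24 - 21)*(-100) + 361 = -45*(-100) + 361 = 4500 + 361 = 4861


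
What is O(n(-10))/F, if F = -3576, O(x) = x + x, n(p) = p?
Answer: 5/894 ≈ 0.0055928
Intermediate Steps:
O(x) = 2*x
O(n(-10))/F = (2*(-10))/(-3576) = -20*(-1/3576) = 5/894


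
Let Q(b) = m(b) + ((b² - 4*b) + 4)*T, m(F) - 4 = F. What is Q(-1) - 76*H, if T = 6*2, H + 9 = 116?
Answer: -8021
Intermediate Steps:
H = 107 (H = -9 + 116 = 107)
T = 12
m(F) = 4 + F
Q(b) = 52 - 47*b + 12*b² (Q(b) = (4 + b) + ((b² - 4*b) + 4)*12 = (4 + b) + (4 + b² - 4*b)*12 = (4 + b) + (48 - 48*b + 12*b²) = 52 - 47*b + 12*b²)
Q(-1) - 76*H = (52 - 47*(-1) + 12*(-1)²) - 76*107 = (52 + 47 + 12*1) - 8132 = (52 + 47 + 12) - 8132 = 111 - 8132 = -8021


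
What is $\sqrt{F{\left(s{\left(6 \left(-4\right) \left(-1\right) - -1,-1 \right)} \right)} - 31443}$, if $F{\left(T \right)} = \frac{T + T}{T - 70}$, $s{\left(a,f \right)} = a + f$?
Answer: $\frac{3 i \sqrt{1848211}}{23} \approx 177.32 i$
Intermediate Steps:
$F{\left(T \right)} = \frac{2 T}{-70 + T}$
$\sqrt{F{\left(s{\left(6 \left(-4\right) \left(-1\right) - -1,-1 \right)} \right)} - 31443} = \sqrt{\frac{2 \left(\left(6 \left(-4\right) \left(-1\right) - -1\right) - 1\right)}{-70 - \left(-1\right) 6 \left(-4\right) \left(-1\right)} - 31443} = \sqrt{\frac{2 \left(\left(\left(-24\right) \left(-1\right) + 1\right) - 1\right)}{-70 + \left(\left(\left(-24\right) \left(-1\right) + 1\right) - 1\right)} - 31443} = \sqrt{\frac{2 \left(\left(24 + 1\right) - 1\right)}{-70 + \left(\left(24 + 1\right) - 1\right)} - 31443} = \sqrt{\frac{2 \left(25 - 1\right)}{-70 + \left(25 - 1\right)} - 31443} = \sqrt{2 \cdot 24 \frac{1}{-70 + 24} - 31443} = \sqrt{2 \cdot 24 \frac{1}{-46} - 31443} = \sqrt{2 \cdot 24 \left(- \frac{1}{46}\right) - 31443} = \sqrt{- \frac{24}{23} - 31443} = \sqrt{- \frac{723213}{23}} = \frac{3 i \sqrt{1848211}}{23}$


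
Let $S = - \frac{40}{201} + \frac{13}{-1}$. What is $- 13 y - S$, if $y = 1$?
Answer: $\frac{40}{201} \approx 0.199$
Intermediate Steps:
$S = - \frac{2653}{201}$ ($S = \left(-40\right) \frac{1}{201} + 13 \left(-1\right) = - \frac{40}{201} - 13 = - \frac{2653}{201} \approx -13.199$)
$- 13 y - S = \left(-13\right) 1 - - \frac{2653}{201} = -13 + \frac{2653}{201} = \frac{40}{201}$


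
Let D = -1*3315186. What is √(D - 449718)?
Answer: 2*I*√941226 ≈ 1940.3*I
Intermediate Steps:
D = -3315186
√(D - 449718) = √(-3315186 - 449718) = √(-3764904) = 2*I*√941226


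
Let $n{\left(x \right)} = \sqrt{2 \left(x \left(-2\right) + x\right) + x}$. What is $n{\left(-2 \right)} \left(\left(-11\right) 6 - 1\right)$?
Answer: $- 67 \sqrt{2} \approx -94.752$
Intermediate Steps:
$n{\left(x \right)} = \sqrt{- x}$ ($n{\left(x \right)} = \sqrt{2 \left(- 2 x + x\right) + x} = \sqrt{2 \left(- x\right) + x} = \sqrt{- 2 x + x} = \sqrt{- x}$)
$n{\left(-2 \right)} \left(\left(-11\right) 6 - 1\right) = \sqrt{\left(-1\right) \left(-2\right)} \left(\left(-11\right) 6 - 1\right) = \sqrt{2} \left(-66 - 1\right) = \sqrt{2} \left(-67\right) = - 67 \sqrt{2}$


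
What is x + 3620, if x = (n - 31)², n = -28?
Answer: 7101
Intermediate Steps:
x = 3481 (x = (-28 - 31)² = (-59)² = 3481)
x + 3620 = 3481 + 3620 = 7101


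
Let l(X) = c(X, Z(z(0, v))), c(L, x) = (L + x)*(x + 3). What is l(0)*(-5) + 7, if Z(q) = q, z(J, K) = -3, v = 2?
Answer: 7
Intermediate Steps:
c(L, x) = (3 + x)*(L + x) (c(L, x) = (L + x)*(3 + x) = (3 + x)*(L + x))
l(X) = 0 (l(X) = (-3)² + 3*X + 3*(-3) + X*(-3) = 9 + 3*X - 9 - 3*X = 0)
l(0)*(-5) + 7 = 0*(-5) + 7 = 0 + 7 = 7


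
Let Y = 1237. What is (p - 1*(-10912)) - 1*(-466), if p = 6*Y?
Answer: 18800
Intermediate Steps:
p = 7422 (p = 6*1237 = 7422)
(p - 1*(-10912)) - 1*(-466) = (7422 - 1*(-10912)) - 1*(-466) = (7422 + 10912) + 466 = 18334 + 466 = 18800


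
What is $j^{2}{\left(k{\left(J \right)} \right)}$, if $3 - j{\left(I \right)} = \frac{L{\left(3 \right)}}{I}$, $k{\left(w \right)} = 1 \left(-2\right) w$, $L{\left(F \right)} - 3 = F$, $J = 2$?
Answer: $\frac{81}{4} \approx 20.25$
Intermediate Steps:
$L{\left(F \right)} = 3 + F$
$k{\left(w \right)} = - 2 w$
$j{\left(I \right)} = 3 - \frac{6}{I}$ ($j{\left(I \right)} = 3 - \frac{3 + 3}{I} = 3 - \frac{6}{I}$)
$j^{2}{\left(k{\left(J \right)} \right)} = \left(3 - \frac{6}{\left(-2\right) 2}\right)^{2} = \left(3 - \frac{6}{-4}\right)^{2} = \left(3 - - \frac{3}{2}\right)^{2} = \left(3 + \frac{3}{2}\right)^{2} = \left(\frac{9}{2}\right)^{2} = \frac{81}{4}$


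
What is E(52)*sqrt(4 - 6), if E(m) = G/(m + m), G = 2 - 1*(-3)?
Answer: 5*I*sqrt(2)/104 ≈ 0.067991*I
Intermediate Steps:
G = 5 (G = 2 + 3 = 5)
E(m) = 5/(2*m) (E(m) = 5/(m + m) = 5/(2*m))
E(52)*sqrt(4 - 6) = ((5/2)/52)*sqrt(4 - 6) = ((5/2)*(1/52))*sqrt(-2) = 5*(I*sqrt(2))/104 = 5*I*sqrt(2)/104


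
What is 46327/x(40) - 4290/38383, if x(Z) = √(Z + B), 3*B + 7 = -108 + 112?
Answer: -4290/38383 + 46327*√39/39 ≈ 7418.1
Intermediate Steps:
B = -1 (B = -7/3 + (-108 + 112)/3 = -7/3 + (⅓)*4 = -7/3 + 4/3 = -1)
x(Z) = √(-1 + Z) (x(Z) = √(Z - 1) = √(-1 + Z))
46327/x(40) - 4290/38383 = 46327/(√(-1 + 40)) - 4290/38383 = 46327/(√39) - 4290*1/38383 = 46327*(√39/39) - 4290/38383 = 46327*√39/39 - 4290/38383 = -4290/38383 + 46327*√39/39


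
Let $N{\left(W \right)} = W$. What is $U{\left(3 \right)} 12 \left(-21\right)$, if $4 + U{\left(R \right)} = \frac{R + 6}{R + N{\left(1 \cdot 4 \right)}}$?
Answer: $684$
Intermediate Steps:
$U{\left(R \right)} = -4 + \frac{6 + R}{4 + R}$ ($U{\left(R \right)} = -4 + \frac{R + 6}{R + 1 \cdot 4} = -4 + \frac{6 + R}{R + 4} = -4 + \frac{6 + R}{4 + R}$)
$U{\left(3 \right)} 12 \left(-21\right) = \frac{-10 - 9}{4 + 3} \cdot 12 \left(-21\right) = \frac{-10 - 9}{7} \cdot 12 \left(-21\right) = \frac{1}{7} \left(-19\right) 12 \left(-21\right) = \left(- \frac{19}{7}\right) 12 \left(-21\right) = \left(- \frac{228}{7}\right) \left(-21\right) = 684$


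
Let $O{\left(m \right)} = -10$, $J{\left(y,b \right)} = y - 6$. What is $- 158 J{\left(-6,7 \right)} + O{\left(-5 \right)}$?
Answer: $1886$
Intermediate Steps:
$J{\left(y,b \right)} = -6 + y$
$- 158 J{\left(-6,7 \right)} + O{\left(-5 \right)} = - 158 \left(-6 - 6\right) - 10 = \left(-158\right) \left(-12\right) - 10 = 1896 - 10 = 1886$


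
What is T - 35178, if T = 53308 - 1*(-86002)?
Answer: 104132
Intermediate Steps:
T = 139310 (T = 53308 + 86002 = 139310)
T - 35178 = 139310 - 35178 = 104132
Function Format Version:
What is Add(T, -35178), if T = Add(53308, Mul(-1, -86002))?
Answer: 104132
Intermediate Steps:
T = 139310 (T = Add(53308, 86002) = 139310)
Add(T, -35178) = Add(139310, -35178) = 104132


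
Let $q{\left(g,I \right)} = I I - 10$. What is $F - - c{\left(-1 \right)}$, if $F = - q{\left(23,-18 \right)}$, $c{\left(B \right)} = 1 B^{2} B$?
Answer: $-315$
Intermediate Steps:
$q{\left(g,I \right)} = -10 + I^{2}$ ($q{\left(g,I \right)} = I^{2} - 10 = -10 + I^{2}$)
$c{\left(B \right)} = B^{3}$ ($c{\left(B \right)} = B^{2} B = B^{3}$)
$F = -314$ ($F = - (-10 + \left(-18\right)^{2}) = - (-10 + 324) = \left(-1\right) 314 = -314$)
$F - - c{\left(-1 \right)} = -314 - - \left(-1\right)^{3} = -314 - \left(-1\right) \left(-1\right) = -314 - 1 = -315$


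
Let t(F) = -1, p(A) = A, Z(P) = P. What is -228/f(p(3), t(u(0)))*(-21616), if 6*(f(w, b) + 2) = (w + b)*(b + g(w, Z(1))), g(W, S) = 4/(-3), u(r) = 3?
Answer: -44356032/25 ≈ -1.7742e+6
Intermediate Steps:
g(W, S) = -4/3 (g(W, S) = 4*(-1/3) = -4/3)
f(w, b) = -2 + (-4/3 + b)*(b + w)/6 (f(w, b) = -2 + ((w + b)*(b - 4/3))/6 = -2 + ((b + w)*(-4/3 + b))/6 = -2 + ((-4/3 + b)*(b + w))/6 = -2 + (-4/3 + b)*(b + w)/6)
-228/f(p(3), t(u(0)))*(-21616) = -228/(-2 - 2/9*(-1) - 2/9*3 + (1/6)*(-1)**2 + (1/6)*(-1)*3)*(-21616) = -228/(-2 + 2/9 - 2/3 + (1/6)*1 - 1/2)*(-21616) = -228/(-2 + 2/9 - 2/3 + 1/6 - 1/2)*(-21616) = -228/(-25/9)*(-21616) = -228*(-9/25)*(-21616) = (2052/25)*(-21616) = -44356032/25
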